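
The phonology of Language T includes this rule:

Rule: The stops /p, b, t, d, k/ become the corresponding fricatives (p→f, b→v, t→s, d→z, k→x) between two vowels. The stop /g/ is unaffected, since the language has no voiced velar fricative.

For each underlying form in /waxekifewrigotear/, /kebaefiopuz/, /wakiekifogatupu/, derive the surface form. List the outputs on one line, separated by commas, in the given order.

/waxekifewrigotear/: /k/ is a stop between vowels /e/ and /i/, so it spirantizes to the fricative [x]. /t/ is a stop between vowels /o/ and /e/, so it spirantizes to the fricative [s]. → [waxexifewrigosear].
/kebaefiopuz/: /b/ is a stop between vowels /e/ and /a/, so it spirantizes to the fricative [v]. /p/ is a stop between vowels /o/ and /u/, so it spirantizes to the fricative [f]. → [kevaefiofuz].
/wakiekifogatupu/: /k/ is a stop between vowels /a/ and /i/, so it spirantizes to the fricative [x]. /k/ is a stop between vowels /e/ and /i/, so it spirantizes to the fricative [x]. /t/ is a stop between vowels /a/ and /u/, so it spirantizes to the fricative [s]. /p/ is a stop between vowels /u/ and /u/, so it spirantizes to the fricative [f]. → [waxiexifogasufu].

waxexifewrigosear, kevaefiofuz, waxiexifogasufu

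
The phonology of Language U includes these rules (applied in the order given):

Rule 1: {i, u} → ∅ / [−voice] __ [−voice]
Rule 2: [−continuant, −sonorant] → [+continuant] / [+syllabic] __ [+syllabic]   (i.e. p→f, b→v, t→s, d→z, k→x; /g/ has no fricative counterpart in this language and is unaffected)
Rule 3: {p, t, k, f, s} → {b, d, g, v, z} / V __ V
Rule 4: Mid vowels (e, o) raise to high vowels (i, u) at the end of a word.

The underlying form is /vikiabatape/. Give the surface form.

vixiavazavi

Rule 1 (high vowel syncope): no segment meets the environment; /vikiabatape/ is unchanged.
Rule 2 (intervocalic spirantization): /k/ is a stop between vowels /i/ and /i/, so it spirantizes to the fricative [x]. /b/ is a stop between vowels /a/ and /a/, so it spirantizes to the fricative [v]. /t/ is a stop between vowels /a/ and /a/, so it spirantizes to the fricative [s]. /p/ is a stop between vowels /a/ and /e/, so it spirantizes to the fricative [f]. /vikiabatape/ → vixiavasafe.
Rule 3 (intervocalic voicing): /s/ is a voiceless obstruent between vowels /a/ and /a/, so it voices to [z]. /f/ is a voiceless obstruent between vowels /a/ and /e/, so it voices to [v]. /vixiavasafe/ → vixiavazave.
Rule 4 (final vowel raising): /e/ is a mid vowel in word-final position, so it raises to [i]. /vixiavazave/ → vixiavazavi.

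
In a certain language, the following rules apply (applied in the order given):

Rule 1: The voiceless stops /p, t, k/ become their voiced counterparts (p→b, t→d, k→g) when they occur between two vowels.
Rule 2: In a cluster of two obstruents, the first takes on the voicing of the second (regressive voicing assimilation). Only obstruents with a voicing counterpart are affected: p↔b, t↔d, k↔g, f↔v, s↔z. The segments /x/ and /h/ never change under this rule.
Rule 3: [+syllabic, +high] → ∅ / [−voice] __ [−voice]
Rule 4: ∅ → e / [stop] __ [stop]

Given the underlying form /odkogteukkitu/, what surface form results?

otekoketeukekidu

Rule 1 (intervocalic voicing): /t/ is a voiceless stop between vowels /i/ and /u/, so it voices to [d]. /odkogteukkitu/ → odkogteukkidu.
Rule 2 (regressive voicing assimilation): /d/ precedes the voiceless obstruent /k/, so it devoices to [t] by assimilation. /g/ precedes the voiceless obstruent /t/, so it devoices to [k] by assimilation. /odkogteukkidu/ → otkokteukkidu.
Rule 3 (high vowel syncope): no segment meets the environment; /otkokteukkidu/ is unchanged.
Rule 4 (stop-cluster e-epenthesis): /t/ and /k/ form a stop–stop cluster, so [e] is inserted between them. /k/ and /t/ form a stop–stop cluster, so [e] is inserted between them. /k/ and /k/ form a stop–stop cluster, so [e] is inserted between them. /otkokteukkidu/ → otekoketeukekidu.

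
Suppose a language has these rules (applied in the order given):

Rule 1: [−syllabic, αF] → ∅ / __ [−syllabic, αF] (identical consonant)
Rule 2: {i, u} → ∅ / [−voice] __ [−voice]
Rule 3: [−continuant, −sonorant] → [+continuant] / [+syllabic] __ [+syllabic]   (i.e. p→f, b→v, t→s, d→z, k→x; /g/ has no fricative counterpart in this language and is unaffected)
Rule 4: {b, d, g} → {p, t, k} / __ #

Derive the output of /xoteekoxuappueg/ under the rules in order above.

Rule 1 (degemination): /pp/ is a geminate; the first /p/ deletes. /xoteekoxuappueg/ → xoteekoxuapueg.
Rule 2 (high vowel syncope): no segment meets the environment; /xoteekoxuapueg/ is unchanged.
Rule 3 (intervocalic spirantization): /t/ is a stop between vowels /o/ and /e/, so it spirantizes to the fricative [s]. /k/ is a stop between vowels /e/ and /o/, so it spirantizes to the fricative [x]. /p/ is a stop between vowels /a/ and /u/, so it spirantizes to the fricative [f]. /xoteekoxuapueg/ → xoseexoxuafueg.
Rule 4 (final devoicing): /g/ is a voiced stop in word-final position, so it devoices to [k]. /xoseexoxuafueg/ → xoseexoxuafuek.

xoseexoxuafuek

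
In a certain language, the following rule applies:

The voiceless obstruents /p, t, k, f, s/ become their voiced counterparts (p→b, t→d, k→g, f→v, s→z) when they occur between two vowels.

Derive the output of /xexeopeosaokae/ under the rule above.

/p/ is a voiceless obstruent between vowels /o/ and /e/, so it voices to [b].
/s/ is a voiceless obstruent between vowels /o/ and /a/, so it voices to [z].
/k/ is a voiceless obstruent between vowels /o/ and /a/, so it voices to [g].
Surface form: [xexeobeozaogae].

xexeobeozaogae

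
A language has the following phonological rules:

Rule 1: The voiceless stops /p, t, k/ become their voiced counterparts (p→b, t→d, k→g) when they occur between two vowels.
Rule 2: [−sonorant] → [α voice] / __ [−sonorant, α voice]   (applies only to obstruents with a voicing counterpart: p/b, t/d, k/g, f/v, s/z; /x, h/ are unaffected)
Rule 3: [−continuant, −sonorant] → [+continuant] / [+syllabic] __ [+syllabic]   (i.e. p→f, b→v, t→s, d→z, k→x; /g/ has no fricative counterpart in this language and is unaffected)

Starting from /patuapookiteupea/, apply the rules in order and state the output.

Rule 1 (intervocalic voicing): /t/ is a voiceless stop between vowels /a/ and /u/, so it voices to [d]. /p/ is a voiceless stop between vowels /a/ and /o/, so it voices to [b]. /k/ is a voiceless stop between vowels /o/ and /i/, so it voices to [g]. /t/ is a voiceless stop between vowels /i/ and /e/, so it voices to [d]. /p/ is a voiceless stop between vowels /u/ and /e/, so it voices to [b]. /patuapookiteupea/ → paduaboogideubea.
Rule 2 (regressive voicing assimilation): no segment meets the environment; /paduaboogideubea/ is unchanged.
Rule 3 (intervocalic spirantization): /d/ is a stop between vowels /a/ and /u/, so it spirantizes to the fricative [z]. /b/ is a stop between vowels /a/ and /o/, so it spirantizes to the fricative [v]. /d/ is a stop between vowels /i/ and /e/, so it spirantizes to the fricative [z]. /b/ is a stop between vowels /u/ and /e/, so it spirantizes to the fricative [v]. /paduaboogideubea/ → pazuavoogizeuvea.

pazuavoogizeuvea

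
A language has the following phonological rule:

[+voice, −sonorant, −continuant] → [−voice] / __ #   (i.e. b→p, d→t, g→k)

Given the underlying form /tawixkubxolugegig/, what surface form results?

/g/ is a voiced stop in word-final position, so it devoices to [k].
The other instances of /b/, /g/ do not occur in the required environment and remain unchanged.
Surface form: [tawixkubxolugegik].

tawixkubxolugegik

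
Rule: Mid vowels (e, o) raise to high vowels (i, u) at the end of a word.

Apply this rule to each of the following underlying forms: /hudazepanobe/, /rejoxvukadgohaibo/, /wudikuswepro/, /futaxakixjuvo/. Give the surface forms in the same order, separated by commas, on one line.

hudazepanobi, rejoxvukadgohaibu, wudikuswepru, futaxakixjuvu

/hudazepanobe/: /e/ is a mid vowel in word-final position, so it raises to [i]. → [hudazepanobi].
/rejoxvukadgohaibo/: /o/ is a mid vowel in word-final position, so it raises to [u]. → [rejoxvukadgohaibu].
/wudikuswepro/: /o/ is a mid vowel in word-final position, so it raises to [u]. → [wudikuswepru].
/futaxakixjuvo/: /o/ is a mid vowel in word-final position, so it raises to [u]. → [futaxakixjuvu].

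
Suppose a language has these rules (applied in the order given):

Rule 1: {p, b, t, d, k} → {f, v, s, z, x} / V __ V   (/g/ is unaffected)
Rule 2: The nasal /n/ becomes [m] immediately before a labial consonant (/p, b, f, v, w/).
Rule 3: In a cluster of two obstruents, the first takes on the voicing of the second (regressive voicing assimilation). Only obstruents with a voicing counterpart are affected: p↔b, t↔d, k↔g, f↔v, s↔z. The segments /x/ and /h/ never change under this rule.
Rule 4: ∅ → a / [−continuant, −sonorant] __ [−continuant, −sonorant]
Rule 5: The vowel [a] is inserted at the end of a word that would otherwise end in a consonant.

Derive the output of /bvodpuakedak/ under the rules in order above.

Rule 1 (intervocalic spirantization): /k/ is a stop between vowels /a/ and /e/, so it spirantizes to the fricative [x]. /d/ is a stop between vowels /e/ and /a/, so it spirantizes to the fricative [z]. /bvodpuakedak/ → bvodpuaxezak.
Rule 2 (nasal place assimilation): no segment meets the environment; /bvodpuaxezak/ is unchanged.
Rule 3 (regressive voicing assimilation): /d/ precedes the voiceless obstruent /p/, so it devoices to [t] by assimilation. /bvodpuaxezak/ → bvotpuaxezak.
Rule 4 (stop-cluster a-epenthesis): /t/ and /p/ form a stop–stop cluster, so [a] is inserted between them. /bvotpuaxezak/ → bvotapuaxezak.
Rule 5 (final a-epenthesis): the form ends in the consonant /k/, so [a] is inserted word-finally. /bvotapuaxezak/ → bvotapuaxezaka.

bvotapuaxezaka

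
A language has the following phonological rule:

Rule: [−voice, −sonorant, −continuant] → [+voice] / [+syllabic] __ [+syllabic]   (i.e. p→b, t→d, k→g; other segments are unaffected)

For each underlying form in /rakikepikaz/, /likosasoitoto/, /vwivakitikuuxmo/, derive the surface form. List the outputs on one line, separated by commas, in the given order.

/rakikepikaz/: /k/ is a voiceless stop between vowels /a/ and /i/, so it voices to [g]. /k/ is a voiceless stop between vowels /i/ and /e/, so it voices to [g]. /p/ is a voiceless stop between vowels /e/ and /i/, so it voices to [b]. /k/ is a voiceless stop between vowels /i/ and /a/, so it voices to [g]. → [ragigebigaz].
/likosasoitoto/: /k/ is a voiceless stop between vowels /i/ and /o/, so it voices to [g]. /t/ is a voiceless stop between vowels /i/ and /o/, so it voices to [d]. /t/ is a voiceless stop between vowels /o/ and /o/, so it voices to [d]. → [ligosasoidodo].
/vwivakitikuuxmo/: /k/ is a voiceless stop between vowels /a/ and /i/, so it voices to [g]. /t/ is a voiceless stop between vowels /i/ and /i/, so it voices to [d]. /k/ is a voiceless stop between vowels /i/ and /u/, so it voices to [g]. → [vwivagidiguuxmo].

ragigebigaz, ligosasoidodo, vwivagidiguuxmo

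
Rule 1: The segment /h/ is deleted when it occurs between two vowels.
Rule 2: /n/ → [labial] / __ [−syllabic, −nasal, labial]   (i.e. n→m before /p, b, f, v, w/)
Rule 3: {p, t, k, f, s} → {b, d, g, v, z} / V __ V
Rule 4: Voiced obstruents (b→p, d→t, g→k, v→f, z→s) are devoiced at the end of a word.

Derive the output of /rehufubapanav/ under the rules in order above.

Rule 1 (intervocalic h-deletion): /h/ occurs between vowels /e/ and /u/, so it deletes. /rehufubapanav/ → reufubapanav.
Rule 2 (nasal place assimilation): no segment meets the environment; /reufubapanav/ is unchanged.
Rule 3 (intervocalic voicing): /f/ is a voiceless obstruent between vowels /u/ and /u/, so it voices to [v]. /p/ is a voiceless obstruent between vowels /a/ and /a/, so it voices to [b]. /reufubapanav/ → reuvubabanav.
Rule 4 (final devoicing): /v/ is a voiced obstruent in word-final position, so it devoices to [f]. /reuvubabanav/ → reuvubabanaf.

reuvubabanaf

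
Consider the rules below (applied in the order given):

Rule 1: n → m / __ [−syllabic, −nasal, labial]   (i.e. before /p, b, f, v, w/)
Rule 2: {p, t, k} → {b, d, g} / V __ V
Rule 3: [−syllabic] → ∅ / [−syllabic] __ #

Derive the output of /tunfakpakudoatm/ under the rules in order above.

tumfakpagudoat

Rule 1 (nasal place assimilation): /n/ precedes the labial consonant /f/, so it assimilates in place to [m]. /tunfakpakudoatm/ → tumfakpakudoatm.
Rule 2 (intervocalic voicing): /k/ is a voiceless stop between vowels /a/ and /u/, so it voices to [g]. /tumfakpakudoatm/ → tumfakpagudoatm.
Rule 3 (final cluster simplification): /m/ is the second consonant of a word-final cluster /tm/, so it deletes. /tumfakpagudoatm/ → tumfakpagudoat.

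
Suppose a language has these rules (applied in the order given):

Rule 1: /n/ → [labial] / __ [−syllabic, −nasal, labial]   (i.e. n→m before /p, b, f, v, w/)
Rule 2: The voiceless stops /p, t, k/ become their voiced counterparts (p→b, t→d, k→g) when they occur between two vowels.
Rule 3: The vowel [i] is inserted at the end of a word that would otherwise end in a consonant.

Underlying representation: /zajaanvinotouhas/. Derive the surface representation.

Rule 1 (nasal place assimilation): /n/ precedes the labial consonant /v/, so it assimilates in place to [m]. /zajaanvinotouhas/ → zajaamvinotouhas.
Rule 2 (intervocalic voicing): /t/ is a voiceless stop between vowels /o/ and /o/, so it voices to [d]. /zajaamvinotouhas/ → zajaamvinodouhas.
Rule 3 (final i-epenthesis): the form ends in the consonant /s/, so [i] is inserted word-finally. /zajaamvinodouhas/ → zajaamvinodouhasi.

zajaamvinodouhasi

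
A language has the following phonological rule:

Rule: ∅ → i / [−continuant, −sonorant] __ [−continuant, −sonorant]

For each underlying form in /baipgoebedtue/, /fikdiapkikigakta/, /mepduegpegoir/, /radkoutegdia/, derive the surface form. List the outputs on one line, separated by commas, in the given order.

/baipgoebedtue/: /p/ and /g/ form a stop–stop cluster, so [i] is inserted between them. /d/ and /t/ form a stop–stop cluster, so [i] is inserted between them. → [baipigoebeditue].
/fikdiapkikigakta/: /k/ and /d/ form a stop–stop cluster, so [i] is inserted between them. /p/ and /k/ form a stop–stop cluster, so [i] is inserted between them. /k/ and /t/ form a stop–stop cluster, so [i] is inserted between them. → [fikidiapikikigakita].
/mepduegpegoir/: /p/ and /d/ form a stop–stop cluster, so [i] is inserted between them. /g/ and /p/ form a stop–stop cluster, so [i] is inserted between them. → [mepiduegipegoir].
/radkoutegdia/: /d/ and /k/ form a stop–stop cluster, so [i] is inserted between them. /g/ and /d/ form a stop–stop cluster, so [i] is inserted between them. → [radikoutegidia].

baipigoebeditue, fikidiapikikigakita, mepiduegipegoir, radikoutegidia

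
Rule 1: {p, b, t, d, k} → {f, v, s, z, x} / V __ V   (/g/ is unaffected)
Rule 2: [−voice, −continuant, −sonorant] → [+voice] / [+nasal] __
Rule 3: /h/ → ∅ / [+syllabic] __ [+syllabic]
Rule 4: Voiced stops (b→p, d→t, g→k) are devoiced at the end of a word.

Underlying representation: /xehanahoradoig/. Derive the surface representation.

Rule 1 (intervocalic spirantization): /d/ is a stop between vowels /a/ and /o/, so it spirantizes to the fricative [z]. /xehanahoradoig/ → xehanahorazoig.
Rule 2 (post-nasal voicing): no segment meets the environment; /xehanahorazoig/ is unchanged.
Rule 3 (intervocalic h-deletion): /h/ occurs between vowels /e/ and /a/, so it deletes. /h/ occurs between vowels /a/ and /o/, so it deletes. /xehanahorazoig/ → xeanaorazoig.
Rule 4 (final devoicing): /g/ is a voiced stop in word-final position, so it devoices to [k]. /xeanaorazoig/ → xeanaorazoik.

xeanaorazoik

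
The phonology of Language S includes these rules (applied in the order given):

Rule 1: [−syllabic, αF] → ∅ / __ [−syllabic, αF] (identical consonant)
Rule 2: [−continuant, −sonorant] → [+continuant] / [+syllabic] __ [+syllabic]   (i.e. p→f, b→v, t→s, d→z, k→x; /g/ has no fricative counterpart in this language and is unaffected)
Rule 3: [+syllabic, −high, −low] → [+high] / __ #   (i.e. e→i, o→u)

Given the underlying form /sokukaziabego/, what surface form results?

soxuxaziavegu

Rule 1 (degemination): no segment meets the environment; /sokukaziabego/ is unchanged.
Rule 2 (intervocalic spirantization): /k/ is a stop between vowels /o/ and /u/, so it spirantizes to the fricative [x]. /k/ is a stop between vowels /u/ and /a/, so it spirantizes to the fricative [x]. /b/ is a stop between vowels /a/ and /e/, so it spirantizes to the fricative [v]. /sokukaziabego/ → soxuxaziavego.
Rule 3 (final vowel raising): /o/ is a mid vowel in word-final position, so it raises to [u]. /soxuxaziavego/ → soxuxaziavegu.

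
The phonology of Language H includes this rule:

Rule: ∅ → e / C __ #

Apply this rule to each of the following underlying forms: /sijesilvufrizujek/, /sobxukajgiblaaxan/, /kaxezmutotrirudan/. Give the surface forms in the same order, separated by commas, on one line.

sijesilvufrizujeke, sobxukajgiblaaxane, kaxezmutotrirudane

/sijesilvufrizujek/: the form ends in the consonant /k/, so [e] is inserted word-finally. → [sijesilvufrizujeke].
/sobxukajgiblaaxan/: the form ends in the consonant /n/, so [e] is inserted word-finally. → [sobxukajgiblaaxane].
/kaxezmutotrirudan/: the form ends in the consonant /n/, so [e] is inserted word-finally. → [kaxezmutotrirudane].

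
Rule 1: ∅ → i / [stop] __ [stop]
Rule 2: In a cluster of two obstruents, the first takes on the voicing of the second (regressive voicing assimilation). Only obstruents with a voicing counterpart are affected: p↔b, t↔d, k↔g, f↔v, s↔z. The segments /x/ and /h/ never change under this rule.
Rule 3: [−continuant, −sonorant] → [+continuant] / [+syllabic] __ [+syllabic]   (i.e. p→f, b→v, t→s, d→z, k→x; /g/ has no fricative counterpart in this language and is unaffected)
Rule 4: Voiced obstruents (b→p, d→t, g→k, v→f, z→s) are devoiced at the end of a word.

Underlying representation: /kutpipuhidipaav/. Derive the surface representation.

kusififuhizifaaf

Rule 1 (stop-cluster i-epenthesis): /t/ and /p/ form a stop–stop cluster, so [i] is inserted between them. /kutpipuhidipaav/ → kutipipuhidipaav.
Rule 2 (regressive voicing assimilation): no segment meets the environment; /kutipipuhidipaav/ is unchanged.
Rule 3 (intervocalic spirantization): /t/ is a stop between vowels /u/ and /i/, so it spirantizes to the fricative [s]. /p/ is a stop between vowels /i/ and /i/, so it spirantizes to the fricative [f]. /p/ is a stop between vowels /i/ and /u/, so it spirantizes to the fricative [f]. /d/ is a stop between vowels /i/ and /i/, so it spirantizes to the fricative [z]. /p/ is a stop between vowels /i/ and /a/, so it spirantizes to the fricative [f]. /kutipipuhidipaav/ → kusififuhizifaav.
Rule 4 (final devoicing): /v/ is a voiced obstruent in word-final position, so it devoices to [f]. /kusififuhizifaav/ → kusififuhizifaaf.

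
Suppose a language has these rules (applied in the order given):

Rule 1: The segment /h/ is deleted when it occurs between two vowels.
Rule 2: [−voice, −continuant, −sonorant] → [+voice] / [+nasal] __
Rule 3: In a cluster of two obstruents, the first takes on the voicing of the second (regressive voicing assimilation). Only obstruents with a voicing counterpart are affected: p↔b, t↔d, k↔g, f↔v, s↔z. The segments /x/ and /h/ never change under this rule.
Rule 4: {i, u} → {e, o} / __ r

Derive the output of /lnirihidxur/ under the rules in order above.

lneriitxor

Rule 1 (intervocalic h-deletion): /h/ occurs between vowels /i/ and /i/, so it deletes. /lnirihidxur/ → lniriidxur.
Rule 2 (post-nasal voicing): no segment meets the environment; /lniriidxur/ is unchanged.
Rule 3 (regressive voicing assimilation): /d/ precedes the voiceless obstruent /x/, so it devoices to [t] by assimilation. /lniriidxur/ → lniriitxur.
Rule 4 (pre-rhotic lowering): /i/ is a high vowel immediately before /r/, so it lowers to [e]. /u/ is a high vowel immediately before /r/, so it lowers to [o]. /lniriitxur/ → lneriitxor.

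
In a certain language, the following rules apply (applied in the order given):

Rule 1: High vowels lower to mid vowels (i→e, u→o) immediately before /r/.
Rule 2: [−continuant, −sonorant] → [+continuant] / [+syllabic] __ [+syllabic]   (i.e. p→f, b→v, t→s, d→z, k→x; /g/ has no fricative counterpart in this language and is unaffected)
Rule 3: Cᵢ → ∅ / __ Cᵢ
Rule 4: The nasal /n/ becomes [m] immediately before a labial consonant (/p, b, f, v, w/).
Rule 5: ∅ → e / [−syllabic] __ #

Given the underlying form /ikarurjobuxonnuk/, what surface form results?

Rule 1 (pre-rhotic lowering): /u/ is a high vowel immediately before /r/, so it lowers to [o]. /ikarurjobuxonnuk/ → ikarorjobuxonnuk.
Rule 2 (intervocalic spirantization): /k/ is a stop between vowels /i/ and /a/, so it spirantizes to the fricative [x]. /b/ is a stop between vowels /o/ and /u/, so it spirantizes to the fricative [v]. /ikarorjobuxonnuk/ → ixarorjovuxonnuk.
Rule 3 (degemination): /nn/ is a geminate; the first /n/ deletes. /ixarorjovuxonnuk/ → ixarorjovuxonuk.
Rule 4 (nasal place assimilation): no segment meets the environment; /ixarorjovuxonuk/ is unchanged.
Rule 5 (final e-epenthesis): the form ends in the consonant /k/, so [e] is inserted word-finally. /ixarorjovuxonuk/ → ixarorjovuxonuke.

ixarorjovuxonuke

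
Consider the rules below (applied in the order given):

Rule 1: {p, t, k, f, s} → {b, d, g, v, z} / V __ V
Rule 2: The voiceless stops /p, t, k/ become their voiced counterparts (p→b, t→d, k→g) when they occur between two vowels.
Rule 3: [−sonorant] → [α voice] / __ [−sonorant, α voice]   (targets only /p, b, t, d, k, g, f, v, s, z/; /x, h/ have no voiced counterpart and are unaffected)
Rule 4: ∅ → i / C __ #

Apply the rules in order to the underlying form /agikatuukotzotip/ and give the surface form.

Rule 1 (intervocalic voicing): /k/ is a voiceless obstruent between vowels /i/ and /a/, so it voices to [g]. /t/ is a voiceless obstruent between vowels /a/ and /u/, so it voices to [d]. /k/ is a voiceless obstruent between vowels /u/ and /o/, so it voices to [g]. /t/ is a voiceless obstruent between vowels /o/ and /i/, so it voices to [d]. /agikatuukotzotip/ → agigaduugotzodip.
Rule 2 (intervocalic voicing): no segment meets the environment; /agigaduugotzodip/ is unchanged.
Rule 3 (regressive voicing assimilation): /t/ precedes the voiced obstruent /z/, so it voices to [d] by assimilation. /agigaduugotzodip/ → agigaduugodzodip.
Rule 4 (final i-epenthesis): the form ends in the consonant /p/, so [i] is inserted word-finally. /agigaduugodzodip/ → agigaduugodzodipi.

agigaduugodzodipi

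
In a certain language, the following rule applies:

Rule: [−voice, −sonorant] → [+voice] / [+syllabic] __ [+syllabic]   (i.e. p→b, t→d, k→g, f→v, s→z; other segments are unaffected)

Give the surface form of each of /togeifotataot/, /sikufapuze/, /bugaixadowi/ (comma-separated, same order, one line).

togeivodadaot, siguvabuze, bugaixadowi

/togeifotataot/: /f/ is a voiceless obstruent between vowels /i/ and /o/, so it voices to [v]. /t/ is a voiceless obstruent between vowels /o/ and /a/, so it voices to [d]. /t/ is a voiceless obstruent between vowels /a/ and /a/, so it voices to [d]. → [togeivodadaot].
/sikufapuze/: /k/ is a voiceless obstruent between vowels /i/ and /u/, so it voices to [g]. /f/ is a voiceless obstruent between vowels /u/ and /a/, so it voices to [v]. /p/ is a voiceless obstruent between vowels /a/ and /u/, so it voices to [b]. → [siguvabuze].
/bugaixadowi/: the rule's environment is not met; surfaces unchanged as [bugaixadowi].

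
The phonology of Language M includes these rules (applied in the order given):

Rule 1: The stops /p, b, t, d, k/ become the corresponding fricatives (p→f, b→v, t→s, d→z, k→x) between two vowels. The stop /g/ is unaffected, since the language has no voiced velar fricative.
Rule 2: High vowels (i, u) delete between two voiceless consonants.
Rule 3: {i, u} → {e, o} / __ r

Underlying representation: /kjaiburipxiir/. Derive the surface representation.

kjaivoripxier

Rule 1 (intervocalic spirantization): /b/ is a stop between vowels /i/ and /u/, so it spirantizes to the fricative [v]. /kjaiburipxiir/ → kjaivuripxiir.
Rule 2 (high vowel syncope): no segment meets the environment; /kjaivuripxiir/ is unchanged.
Rule 3 (pre-rhotic lowering): /u/ is a high vowel immediately before /r/, so it lowers to [o]. /i/ is a high vowel immediately before /r/, so it lowers to [e]. /kjaivuripxiir/ → kjaivoripxier.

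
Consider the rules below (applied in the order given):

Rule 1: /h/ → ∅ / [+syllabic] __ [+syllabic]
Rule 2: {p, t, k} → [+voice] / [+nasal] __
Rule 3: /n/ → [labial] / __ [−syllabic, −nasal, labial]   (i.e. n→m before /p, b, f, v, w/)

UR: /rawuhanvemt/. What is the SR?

Rule 1 (intervocalic h-deletion): /h/ occurs between vowels /u/ and /a/, so it deletes. /rawuhanvemt/ → rawuanvemt.
Rule 2 (post-nasal voicing): /t/ is a voiceless stop immediately after the nasal /m/, so it voices to [d]. /rawuanvemt/ → rawuanvemd.
Rule 3 (nasal place assimilation): /n/ precedes the labial consonant /v/, so it assimilates in place to [m]. /rawuanvemd/ → rawuamvemd.

rawuamvemd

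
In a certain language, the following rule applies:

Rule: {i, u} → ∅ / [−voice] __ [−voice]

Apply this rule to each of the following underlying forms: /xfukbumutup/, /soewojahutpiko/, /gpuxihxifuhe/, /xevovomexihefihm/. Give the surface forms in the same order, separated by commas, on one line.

/xfukbumutup/: /u/ is a high vowel flanked by voiceless consonants /f/ and /k/, so it deletes. /u/ is a high vowel flanked by voiceless consonants /t/ and /p/, so it deletes. → [xfkbumutp].
/soewojahutpiko/: /u/ is a high vowel flanked by voiceless consonants /h/ and /t/, so it deletes. /i/ is a high vowel flanked by voiceless consonants /p/ and /k/, so it deletes. → [soewojahtpko].
/gpuxihxifuhe/: /u/ is a high vowel flanked by voiceless consonants /p/ and /x/, so it deletes. /i/ is a high vowel flanked by voiceless consonants /x/ and /h/, so it deletes. /i/ is a high vowel flanked by voiceless consonants /x/ and /f/, so it deletes. /u/ is a high vowel flanked by voiceless consonants /f/ and /h/, so it deletes. → [gpxhxfhe].
/xevovomexihefihm/: /i/ is a high vowel flanked by voiceless consonants /x/ and /h/, so it deletes. /i/ is a high vowel flanked by voiceless consonants /f/ and /h/, so it deletes. → [xevovomexhefhm].

xfkbumutp, soewojahtpko, gpxhxfhe, xevovomexhefhm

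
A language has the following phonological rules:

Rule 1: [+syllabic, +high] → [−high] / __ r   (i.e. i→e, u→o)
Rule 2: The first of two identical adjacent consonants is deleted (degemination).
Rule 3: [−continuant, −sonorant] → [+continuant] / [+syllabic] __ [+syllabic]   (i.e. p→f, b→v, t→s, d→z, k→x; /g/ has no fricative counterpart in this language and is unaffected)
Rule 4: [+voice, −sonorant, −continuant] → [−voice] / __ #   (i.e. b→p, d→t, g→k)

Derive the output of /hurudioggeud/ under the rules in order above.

horuziogeut

Rule 1 (pre-rhotic lowering): /u/ is a high vowel immediately before /r/, so it lowers to [o]. /hurudioggeud/ → horudioggeud.
Rule 2 (degemination): /gg/ is a geminate; the first /g/ deletes. /horudioggeud/ → horudiogeud.
Rule 3 (intervocalic spirantization): /d/ is a stop between vowels /u/ and /i/, so it spirantizes to the fricative [z]. /horudiogeud/ → horuziogeud.
Rule 4 (final devoicing): /d/ is a voiced stop in word-final position, so it devoices to [t]. /horuziogeud/ → horuziogeut.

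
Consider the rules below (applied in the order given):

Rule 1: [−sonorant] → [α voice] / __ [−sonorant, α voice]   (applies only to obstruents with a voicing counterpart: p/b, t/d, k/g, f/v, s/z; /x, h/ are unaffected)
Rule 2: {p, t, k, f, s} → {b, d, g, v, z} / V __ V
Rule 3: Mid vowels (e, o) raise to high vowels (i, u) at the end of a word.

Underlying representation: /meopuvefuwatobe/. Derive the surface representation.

Rule 1 (regressive voicing assimilation): no segment meets the environment; /meopuvefuwatobe/ is unchanged.
Rule 2 (intervocalic voicing): /p/ is a voiceless obstruent between vowels /o/ and /u/, so it voices to [b]. /f/ is a voiceless obstruent between vowels /e/ and /u/, so it voices to [v]. /t/ is a voiceless obstruent between vowels /a/ and /o/, so it voices to [d]. /meopuvefuwatobe/ → meobuvevuwadobe.
Rule 3 (final vowel raising): /e/ is a mid vowel in word-final position, so it raises to [i]. /meobuvevuwadobe/ → meobuvevuwadobi.

meobuvevuwadobi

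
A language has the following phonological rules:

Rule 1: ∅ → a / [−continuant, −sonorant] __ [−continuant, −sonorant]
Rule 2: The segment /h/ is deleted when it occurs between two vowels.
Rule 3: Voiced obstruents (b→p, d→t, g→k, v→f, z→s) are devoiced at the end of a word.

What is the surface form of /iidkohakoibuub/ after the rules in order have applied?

iidakoakoibuup

Rule 1 (stop-cluster a-epenthesis): /d/ and /k/ form a stop–stop cluster, so [a] is inserted between them. /iidkohakoibuub/ → iidakohakoibuub.
Rule 2 (intervocalic h-deletion): /h/ occurs between vowels /o/ and /a/, so it deletes. /iidakohakoibuub/ → iidakoakoibuub.
Rule 3 (final devoicing): /b/ is a voiced obstruent in word-final position, so it devoices to [p]. /iidakoakoibuub/ → iidakoakoibuup.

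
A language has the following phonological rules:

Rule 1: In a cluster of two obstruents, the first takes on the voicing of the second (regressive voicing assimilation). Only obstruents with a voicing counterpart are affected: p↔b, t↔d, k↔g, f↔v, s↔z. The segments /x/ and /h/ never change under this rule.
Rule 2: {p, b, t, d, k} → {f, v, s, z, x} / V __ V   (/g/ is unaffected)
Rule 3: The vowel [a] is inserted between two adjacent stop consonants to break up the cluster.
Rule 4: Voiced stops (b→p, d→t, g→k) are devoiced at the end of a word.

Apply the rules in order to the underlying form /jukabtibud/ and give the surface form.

Rule 1 (regressive voicing assimilation): /b/ precedes the voiceless obstruent /t/, so it devoices to [p] by assimilation. /jukabtibud/ → jukaptibud.
Rule 2 (intervocalic spirantization): /k/ is a stop between vowels /u/ and /a/, so it spirantizes to the fricative [x]. /b/ is a stop between vowels /i/ and /u/, so it spirantizes to the fricative [v]. /jukaptibud/ → juxaptivud.
Rule 3 (stop-cluster a-epenthesis): /p/ and /t/ form a stop–stop cluster, so [a] is inserted between them. /juxaptivud/ → juxapativud.
Rule 4 (final devoicing): /d/ is a voiced stop in word-final position, so it devoices to [t]. /juxapativud/ → juxapativut.

juxapativut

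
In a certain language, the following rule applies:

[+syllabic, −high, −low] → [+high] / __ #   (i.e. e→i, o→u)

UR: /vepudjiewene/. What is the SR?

vepudjieweni

/e/ is a mid vowel in word-final position, so it raises to [i].
Surface form: [vepudjieweni].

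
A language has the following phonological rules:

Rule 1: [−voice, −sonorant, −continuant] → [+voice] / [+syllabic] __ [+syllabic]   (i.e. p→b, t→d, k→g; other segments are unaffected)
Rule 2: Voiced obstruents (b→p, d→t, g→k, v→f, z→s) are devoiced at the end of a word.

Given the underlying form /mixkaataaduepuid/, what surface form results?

Rule 1 (intervocalic voicing): /t/ is a voiceless stop between vowels /a/ and /a/, so it voices to [d]. /p/ is a voiceless stop between vowels /e/ and /u/, so it voices to [b]. /mixkaataaduepuid/ → mixkaadaaduebuid.
Rule 2 (final devoicing): /d/ is a voiced obstruent in word-final position, so it devoices to [t]. /mixkaadaaduebuid/ → mixkaadaaduebuit.

mixkaadaaduebuit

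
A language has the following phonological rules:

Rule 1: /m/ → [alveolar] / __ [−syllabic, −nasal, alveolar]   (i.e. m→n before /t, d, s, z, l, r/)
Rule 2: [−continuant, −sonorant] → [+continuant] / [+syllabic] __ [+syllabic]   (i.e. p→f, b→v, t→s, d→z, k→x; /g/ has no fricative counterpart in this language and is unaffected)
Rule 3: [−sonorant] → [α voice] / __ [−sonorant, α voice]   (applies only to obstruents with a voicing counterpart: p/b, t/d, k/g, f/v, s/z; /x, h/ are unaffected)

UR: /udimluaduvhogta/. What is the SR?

uzinluazufhokta

Rule 1 (nasal place assimilation): /m/ precedes the alveolar consonant /l/, so it assimilates in place to [n]. /udimluaduvhogta/ → udinluaduvhogta.
Rule 2 (intervocalic spirantization): /d/ is a stop between vowels /u/ and /i/, so it spirantizes to the fricative [z]. /d/ is a stop between vowels /a/ and /u/, so it spirantizes to the fricative [z]. /udinluaduvhogta/ → uzinluazuvhogta.
Rule 3 (regressive voicing assimilation): /v/ precedes the voiceless obstruent /h/, so it devoices to [f] by assimilation. /g/ precedes the voiceless obstruent /t/, so it devoices to [k] by assimilation. /uzinluazuvhogta/ → uzinluazufhokta.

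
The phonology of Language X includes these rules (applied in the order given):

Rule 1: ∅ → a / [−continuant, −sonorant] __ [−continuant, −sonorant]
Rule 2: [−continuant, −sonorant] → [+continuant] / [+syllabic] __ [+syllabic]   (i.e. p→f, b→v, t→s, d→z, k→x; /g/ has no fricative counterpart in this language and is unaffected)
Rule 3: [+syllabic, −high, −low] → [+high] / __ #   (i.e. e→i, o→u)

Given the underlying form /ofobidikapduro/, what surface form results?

ofovizixafazuru

Rule 1 (stop-cluster a-epenthesis): /p/ and /d/ form a stop–stop cluster, so [a] is inserted between them. /ofobidikapduro/ → ofobidikapaduro.
Rule 2 (intervocalic spirantization): /b/ is a stop between vowels /o/ and /i/, so it spirantizes to the fricative [v]. /d/ is a stop between vowels /i/ and /i/, so it spirantizes to the fricative [z]. /k/ is a stop between vowels /i/ and /a/, so it spirantizes to the fricative [x]. /p/ is a stop between vowels /a/ and /a/, so it spirantizes to the fricative [f]. /d/ is a stop between vowels /a/ and /u/, so it spirantizes to the fricative [z]. /ofobidikapaduro/ → ofovizixafazuro.
Rule 3 (final vowel raising): /o/ is a mid vowel in word-final position, so it raises to [u]. /ofovizixafazuro/ → ofovizixafazuru.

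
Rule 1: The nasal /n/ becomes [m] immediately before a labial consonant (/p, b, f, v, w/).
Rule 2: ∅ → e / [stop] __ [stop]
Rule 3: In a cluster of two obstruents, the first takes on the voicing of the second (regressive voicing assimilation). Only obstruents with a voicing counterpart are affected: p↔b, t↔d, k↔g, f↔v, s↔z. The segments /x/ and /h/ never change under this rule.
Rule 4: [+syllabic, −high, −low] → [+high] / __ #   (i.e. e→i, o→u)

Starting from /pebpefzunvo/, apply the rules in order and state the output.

pebepevzumvu

Rule 1 (nasal place assimilation): /n/ precedes the labial consonant /v/, so it assimilates in place to [m]. /pebpefzunvo/ → pebpefzumvo.
Rule 2 (stop-cluster e-epenthesis): /b/ and /p/ form a stop–stop cluster, so [e] is inserted between them. /pebpefzumvo/ → pebepefzumvo.
Rule 3 (regressive voicing assimilation): /f/ precedes the voiced obstruent /z/, so it voices to [v] by assimilation. /pebepefzumvo/ → pebepevzumvo.
Rule 4 (final vowel raising): /o/ is a mid vowel in word-final position, so it raises to [u]. /pebepevzumvo/ → pebepevzumvu.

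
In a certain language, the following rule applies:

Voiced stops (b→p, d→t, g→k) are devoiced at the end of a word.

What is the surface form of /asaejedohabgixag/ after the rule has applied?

Scanning /asaejedohabgixag/: /d/ at position 7 is not in the conditioning environment; /b/ at position 11 is not in the conditioning environment; /g/ at position 12 is not in the conditioning environment; /g/ is a voiced stop in word-final position, so it devoices to [k].
Result: [asaejedohabgixak].

asaejedohabgixak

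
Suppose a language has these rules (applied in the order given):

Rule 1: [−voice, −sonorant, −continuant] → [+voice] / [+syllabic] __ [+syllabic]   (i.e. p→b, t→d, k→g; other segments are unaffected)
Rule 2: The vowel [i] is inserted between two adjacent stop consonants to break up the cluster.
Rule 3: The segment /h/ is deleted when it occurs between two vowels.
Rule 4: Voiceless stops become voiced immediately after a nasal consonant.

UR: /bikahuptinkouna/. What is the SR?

Rule 1 (intervocalic voicing): /k/ is a voiceless stop between vowels /i/ and /a/, so it voices to [g]. /bikahuptinkouna/ → bigahuptinkouna.
Rule 2 (stop-cluster i-epenthesis): /p/ and /t/ form a stop–stop cluster, so [i] is inserted between them. /bigahuptinkouna/ → bigahupitinkouna.
Rule 3 (intervocalic h-deletion): /h/ occurs between vowels /a/ and /u/, so it deletes. /bigahupitinkouna/ → bigaupitinkouna.
Rule 4 (post-nasal voicing): /k/ is a voiceless stop immediately after the nasal /n/, so it voices to [g]. /bigaupitinkouna/ → bigaupitingouna.

bigaupitingouna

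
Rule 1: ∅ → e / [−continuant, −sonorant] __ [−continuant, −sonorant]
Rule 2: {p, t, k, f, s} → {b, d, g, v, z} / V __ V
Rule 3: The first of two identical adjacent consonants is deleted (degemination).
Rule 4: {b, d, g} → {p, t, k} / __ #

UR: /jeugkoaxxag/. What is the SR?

Rule 1 (stop-cluster e-epenthesis): /g/ and /k/ form a stop–stop cluster, so [e] is inserted between them. /jeugkoaxxag/ → jeugekoaxxag.
Rule 2 (intervocalic voicing): /k/ is a voiceless obstruent between vowels /e/ and /o/, so it voices to [g]. /jeugekoaxxag/ → jeugegoaxxag.
Rule 3 (degemination): /xx/ is a geminate; the first /x/ deletes. /jeugegoaxxag/ → jeugegoaxag.
Rule 4 (final devoicing): /g/ is a voiced stop in word-final position, so it devoices to [k]. /jeugegoaxag/ → jeugegoaxak.

jeugegoaxak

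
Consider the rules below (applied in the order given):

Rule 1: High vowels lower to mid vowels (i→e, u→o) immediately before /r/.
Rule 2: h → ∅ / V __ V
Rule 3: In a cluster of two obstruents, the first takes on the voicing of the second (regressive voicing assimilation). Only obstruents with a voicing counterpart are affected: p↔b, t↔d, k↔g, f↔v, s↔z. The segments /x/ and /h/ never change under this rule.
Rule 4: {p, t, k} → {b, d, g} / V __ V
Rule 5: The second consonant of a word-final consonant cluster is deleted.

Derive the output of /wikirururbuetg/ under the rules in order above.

wigerororbued

Rule 1 (pre-rhotic lowering): /i/ is a high vowel immediately before /r/, so it lowers to [e]. /u/ is a high vowel immediately before /r/, so it lowers to [o]. /u/ is a high vowel immediately before /r/, so it lowers to [o]. /wikirururbuetg/ → wikerororbuetg.
Rule 2 (intervocalic h-deletion): no segment meets the environment; /wikerororbuetg/ is unchanged.
Rule 3 (regressive voicing assimilation): /t/ precedes the voiced obstruent /g/, so it voices to [d] by assimilation. /wikerororbuetg/ → wikerororbuedg.
Rule 4 (intervocalic voicing): /k/ is a voiceless stop between vowels /i/ and /e/, so it voices to [g]. /wikerororbuedg/ → wigerororbuedg.
Rule 5 (final cluster simplification): /g/ is the second consonant of a word-final cluster /dg/, so it deletes. /wigerororbuedg/ → wigerororbued.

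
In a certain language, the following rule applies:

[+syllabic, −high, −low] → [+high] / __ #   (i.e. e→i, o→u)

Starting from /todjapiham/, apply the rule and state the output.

todjapiham

No segment of /todjapiham/ meets the structural description of the rule, so the form surfaces unchanged.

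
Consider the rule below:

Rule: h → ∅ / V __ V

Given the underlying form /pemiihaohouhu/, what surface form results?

/h/ occurs between vowels /i/ and /a/, so it deletes.
/h/ occurs between vowels /o/ and /o/, so it deletes.
/h/ occurs between vowels /u/ and /u/, so it deletes.
Surface form: [pemiiaoouu].

pemiiaoouu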